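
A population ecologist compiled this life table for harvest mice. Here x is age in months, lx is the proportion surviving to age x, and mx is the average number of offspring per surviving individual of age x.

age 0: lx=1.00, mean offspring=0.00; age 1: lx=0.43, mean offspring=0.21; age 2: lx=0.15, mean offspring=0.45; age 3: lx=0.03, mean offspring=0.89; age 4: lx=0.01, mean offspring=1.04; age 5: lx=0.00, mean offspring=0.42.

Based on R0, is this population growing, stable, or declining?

declining

R0 = Σ lx·mx = 0 + 0.0903 + 0.0675 + 0.0267 + 0.0104 + 0 = 0.1949
R0 < 1, so the population is declining.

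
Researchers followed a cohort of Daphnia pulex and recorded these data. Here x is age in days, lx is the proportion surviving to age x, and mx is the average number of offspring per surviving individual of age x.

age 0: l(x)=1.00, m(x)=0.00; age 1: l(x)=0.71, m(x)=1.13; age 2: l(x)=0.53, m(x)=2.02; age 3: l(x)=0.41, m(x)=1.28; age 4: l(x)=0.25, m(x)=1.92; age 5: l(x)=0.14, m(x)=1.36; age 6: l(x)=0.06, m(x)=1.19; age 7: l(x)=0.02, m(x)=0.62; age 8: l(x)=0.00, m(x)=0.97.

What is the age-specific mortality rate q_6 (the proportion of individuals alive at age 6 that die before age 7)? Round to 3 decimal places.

q_6 = (l_6 − l_7) / l_6 = (0.06 − 0.02) / 0.06
     = 0.04 / 0.06 = 0.666667… → 0.667

0.667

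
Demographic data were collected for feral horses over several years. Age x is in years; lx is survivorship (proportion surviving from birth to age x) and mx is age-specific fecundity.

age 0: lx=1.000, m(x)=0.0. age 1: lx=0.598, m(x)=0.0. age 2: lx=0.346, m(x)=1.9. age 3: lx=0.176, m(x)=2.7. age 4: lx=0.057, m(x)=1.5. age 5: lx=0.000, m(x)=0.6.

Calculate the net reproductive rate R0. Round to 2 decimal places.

1.22

lx·mx by age: 0, 0, 0.6574, 0.4752, 0.0855, 0
R0 = Σ lx·mx = 1.2181 → 1.22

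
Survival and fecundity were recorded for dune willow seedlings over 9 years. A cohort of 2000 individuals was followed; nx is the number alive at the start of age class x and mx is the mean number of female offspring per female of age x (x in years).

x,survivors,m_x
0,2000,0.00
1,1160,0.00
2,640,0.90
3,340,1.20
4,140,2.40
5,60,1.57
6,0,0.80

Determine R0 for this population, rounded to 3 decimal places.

0.707

lx = nx/n0 = nx/2000: 1, 0.58, 0.32, 0.17, 0.07, 0.03, 0
lx·mx by age: 0, 0, 0.288, 0.204, 0.168, 0.0471, 0
R0 = Σ lx·mx = 0.7071 → 0.707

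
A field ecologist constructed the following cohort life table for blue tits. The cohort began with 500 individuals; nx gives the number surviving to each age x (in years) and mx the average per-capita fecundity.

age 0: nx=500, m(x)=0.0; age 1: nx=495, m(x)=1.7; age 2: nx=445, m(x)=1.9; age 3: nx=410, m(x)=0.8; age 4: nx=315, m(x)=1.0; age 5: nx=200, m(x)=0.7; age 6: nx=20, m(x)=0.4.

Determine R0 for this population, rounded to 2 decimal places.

lx = nx/n0 = nx/500: 1, 0.99, 0.89, 0.82, 0.63, 0.4, 0.04
lx·mx by age: 0, 1.683, 1.691, 0.656, 0.63, 0.28, 0.016
R0 = Σ lx·mx = 4.956 → 4.96

4.96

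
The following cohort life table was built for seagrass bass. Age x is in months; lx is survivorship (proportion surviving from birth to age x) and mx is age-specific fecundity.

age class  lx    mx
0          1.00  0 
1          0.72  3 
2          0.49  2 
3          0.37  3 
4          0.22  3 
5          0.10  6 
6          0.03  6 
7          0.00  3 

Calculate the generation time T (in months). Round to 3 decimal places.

2.490

lx·mx: 0, 2.16, 0.98, 1.11, 0.66, 0.6, 0.18, 0 → R0 = 5.69
x·lx·mx: 0, 2.16, 1.96, 3.33, 2.64, 3, 1.08, 0 → Σ = 14.17
T = 14.17 / 5.69 = 2.490334… → 2.490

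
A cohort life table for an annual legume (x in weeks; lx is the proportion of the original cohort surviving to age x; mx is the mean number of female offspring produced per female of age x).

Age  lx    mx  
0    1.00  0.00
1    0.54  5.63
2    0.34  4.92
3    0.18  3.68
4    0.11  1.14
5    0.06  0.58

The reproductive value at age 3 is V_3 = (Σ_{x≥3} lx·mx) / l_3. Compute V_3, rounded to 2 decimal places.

lx·mx for x ≥ 3: 0.6624, 0.1254, 0.0348 → sum = 0.8226
V_3 = 0.8226 / l_3 = 0.8226 / 0.18 = 4.57 → 4.57

4.57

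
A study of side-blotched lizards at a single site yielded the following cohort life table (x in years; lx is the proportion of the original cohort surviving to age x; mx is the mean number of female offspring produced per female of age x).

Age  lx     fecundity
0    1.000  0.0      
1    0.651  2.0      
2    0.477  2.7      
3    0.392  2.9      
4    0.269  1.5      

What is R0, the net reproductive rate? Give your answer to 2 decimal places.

4.13

lx·mx by age: 0, 1.302, 1.2879, 1.1368, 0.4035
R0 = Σ lx·mx = 4.1302 → 4.13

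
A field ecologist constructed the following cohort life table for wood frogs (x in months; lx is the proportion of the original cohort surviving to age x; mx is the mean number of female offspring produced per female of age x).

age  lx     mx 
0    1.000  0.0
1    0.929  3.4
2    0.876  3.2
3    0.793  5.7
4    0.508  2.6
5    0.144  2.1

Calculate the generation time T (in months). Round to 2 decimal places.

lx·mx: 0, 3.1586, 2.8032, 4.5201, 1.3208, 0.3024 → R0 = 12.1051
x·lx·mx: 0, 3.1586, 5.6064, 13.5603, 5.2832, 1.512 → Σ = 29.1205
T = 29.1205 / 12.1051 = 2.405639… → 2.41

2.41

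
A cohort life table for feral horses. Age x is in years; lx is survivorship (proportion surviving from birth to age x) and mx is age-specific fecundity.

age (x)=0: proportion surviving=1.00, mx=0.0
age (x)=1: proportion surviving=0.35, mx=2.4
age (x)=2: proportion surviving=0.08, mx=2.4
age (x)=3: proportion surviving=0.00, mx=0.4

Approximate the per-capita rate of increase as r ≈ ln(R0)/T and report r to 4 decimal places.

R0 = Σ lx·mx = 0 + 0.84 + 0.192 + 0 = 1.032
Σ x·lx·mx = 1.224; T = 1.224/1.032 = 1.18605…
r ≈ ln(R0)/T = ln(1.032)/1.18605… = 0.026558… → 0.0266

0.0266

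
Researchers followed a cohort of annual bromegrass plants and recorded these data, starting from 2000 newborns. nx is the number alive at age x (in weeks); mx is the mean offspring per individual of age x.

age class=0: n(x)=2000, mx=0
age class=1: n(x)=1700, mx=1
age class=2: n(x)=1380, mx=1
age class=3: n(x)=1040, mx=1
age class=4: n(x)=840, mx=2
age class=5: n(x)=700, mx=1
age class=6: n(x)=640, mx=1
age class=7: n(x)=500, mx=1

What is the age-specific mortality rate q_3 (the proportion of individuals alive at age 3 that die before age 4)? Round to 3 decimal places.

0.192

lx = nx/n0 = nx/2000: 1, 0.85, 0.69, 0.52, 0.42, 0.35, 0.32, 0.25
q_3 = (l_3 − l_4) / l_3 = (0.52 − 0.42) / 0.52
     = 0.1 / 0.52 = 0.192308… → 0.192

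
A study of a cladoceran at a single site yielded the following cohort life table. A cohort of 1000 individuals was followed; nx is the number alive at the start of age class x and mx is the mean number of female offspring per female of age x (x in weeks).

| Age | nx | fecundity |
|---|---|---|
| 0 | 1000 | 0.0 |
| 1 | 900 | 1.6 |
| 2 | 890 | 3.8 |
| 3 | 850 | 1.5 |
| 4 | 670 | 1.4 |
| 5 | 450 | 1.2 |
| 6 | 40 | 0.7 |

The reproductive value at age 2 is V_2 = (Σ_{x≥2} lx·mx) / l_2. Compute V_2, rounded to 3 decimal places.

6.925

lx = nx/n0 = nx/1000: 1, 0.9, 0.89, 0.85, 0.67, 0.45, 0.04
lx·mx for x ≥ 2: 3.382, 1.275, 0.938, 0.54, 0.028 → sum = 6.163
V_2 = 6.163 / l_2 = 6.163 / 0.89 = 6.924719… → 6.925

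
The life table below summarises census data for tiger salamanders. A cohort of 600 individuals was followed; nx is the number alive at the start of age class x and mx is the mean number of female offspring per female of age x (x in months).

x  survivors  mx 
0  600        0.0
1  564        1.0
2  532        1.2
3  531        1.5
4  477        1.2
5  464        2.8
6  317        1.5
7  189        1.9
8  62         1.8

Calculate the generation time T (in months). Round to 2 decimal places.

4.00

lx = nx/n0 = nx/600: 1, 0.94, 0.88667…, 0.885, 0.795, 0.77333…, 0.52833…, 0.315, 0.10333…
lx·mx: 0, 0.94, 1.064…, 1.3275, 0.954, 2.165333…, 0.7925…, 0.5985, 0.186… → R0 = 8.027833…
x·lx·mx: 0, 0.94, 2.128…, 3.9825, 3.816, 10.826667…, 4.755…, 4.1895, 1.488… → Σ = 32.125667…
T = 32.125667… / 8.027833… = 4.001785… → 4.00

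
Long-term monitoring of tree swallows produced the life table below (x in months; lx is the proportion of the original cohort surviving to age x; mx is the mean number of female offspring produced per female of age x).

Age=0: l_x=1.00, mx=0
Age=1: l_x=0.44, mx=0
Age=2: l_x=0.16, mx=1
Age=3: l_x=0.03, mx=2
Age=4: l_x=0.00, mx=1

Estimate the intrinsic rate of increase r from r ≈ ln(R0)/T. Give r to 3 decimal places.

-0.666

R0 = Σ lx·mx = 0 + 0 + 0.16 + 0.06 + 0 = 0.22
Σ x·lx·mx = 0.5; T = 0.5/0.22 = 2.27273…
r ≈ ln(R0)/T = ln(0.22)/2.27273… = -0.66622… → -0.666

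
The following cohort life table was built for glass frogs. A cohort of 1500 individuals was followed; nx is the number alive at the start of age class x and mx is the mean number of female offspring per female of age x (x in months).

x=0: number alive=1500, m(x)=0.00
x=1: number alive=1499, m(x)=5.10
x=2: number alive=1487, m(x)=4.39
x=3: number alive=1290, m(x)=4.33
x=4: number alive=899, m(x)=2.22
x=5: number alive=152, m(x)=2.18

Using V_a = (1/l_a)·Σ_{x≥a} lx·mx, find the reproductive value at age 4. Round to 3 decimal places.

lx = nx/n0 = nx/1500: 1, 0.99933…, 0.99133…, 0.86, 0.59933…, 0.10133…
lx·mx for x ≥ 4: 1.33052…, 0.220907… → sum = 1.551427…
V_4 = 1.551427… / l_4 = 1.551427… / 0.599333… = 2.588587… → 2.589

2.589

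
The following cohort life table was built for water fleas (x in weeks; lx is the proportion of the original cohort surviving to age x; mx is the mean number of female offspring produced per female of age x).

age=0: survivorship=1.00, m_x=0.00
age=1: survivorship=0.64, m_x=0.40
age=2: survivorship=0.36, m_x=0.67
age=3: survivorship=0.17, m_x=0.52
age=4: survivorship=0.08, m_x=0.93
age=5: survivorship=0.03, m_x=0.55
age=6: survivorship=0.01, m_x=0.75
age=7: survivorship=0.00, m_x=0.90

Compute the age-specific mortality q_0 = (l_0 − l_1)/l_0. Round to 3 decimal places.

q_0 = (l_0 − l_1) / l_0 = (1 − 0.64) / 1
     = 0.36 / 1 = 0.36 → 0.360

0.360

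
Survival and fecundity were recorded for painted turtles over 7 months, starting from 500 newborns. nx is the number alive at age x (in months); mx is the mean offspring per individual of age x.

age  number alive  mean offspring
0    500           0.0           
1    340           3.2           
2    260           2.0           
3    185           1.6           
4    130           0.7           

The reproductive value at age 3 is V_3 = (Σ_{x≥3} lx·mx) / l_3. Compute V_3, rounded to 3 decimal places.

lx = nx/n0 = nx/500: 1, 0.68, 0.52, 0.37, 0.26
lx·mx for x ≥ 3: 0.592, 0.182 → sum = 0.774
V_3 = 0.774 / l_3 = 0.774 / 0.37 = 2.091892… → 2.092

2.092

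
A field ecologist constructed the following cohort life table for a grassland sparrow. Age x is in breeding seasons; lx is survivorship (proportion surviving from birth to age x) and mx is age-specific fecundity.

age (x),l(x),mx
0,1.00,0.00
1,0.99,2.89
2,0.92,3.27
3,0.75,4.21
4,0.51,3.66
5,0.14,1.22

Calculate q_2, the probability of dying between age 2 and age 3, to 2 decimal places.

q_2 = (l_2 − l_3) / l_2 = (0.92 − 0.75) / 0.92
     = 0.17 / 0.92 = 0.184783… → 0.18

0.18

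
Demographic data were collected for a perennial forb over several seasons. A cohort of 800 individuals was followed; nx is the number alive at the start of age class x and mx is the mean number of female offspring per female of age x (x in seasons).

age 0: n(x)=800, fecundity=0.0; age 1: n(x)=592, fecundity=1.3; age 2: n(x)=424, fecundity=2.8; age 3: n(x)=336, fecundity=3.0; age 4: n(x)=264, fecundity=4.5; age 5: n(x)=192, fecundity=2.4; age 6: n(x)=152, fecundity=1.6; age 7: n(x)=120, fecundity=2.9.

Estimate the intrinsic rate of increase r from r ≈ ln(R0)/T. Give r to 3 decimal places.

0.569

lx = nx/n0 = nx/800: 1, 0.74, 0.53, 0.42, 0.33, 0.24, 0.19, 0.15
R0 = Σ lx·mx = 0 + 0.962 + 1.484 + 1.26 + 1.485 + 0.576 + 0.304 + 0.435 = 6.506
Σ x·lx·mx = 21.399; T = 21.399/6.506 = 3.28912…
r ≈ ln(R0)/T = ln(6.506)/3.28912… = 0.56937… → 0.569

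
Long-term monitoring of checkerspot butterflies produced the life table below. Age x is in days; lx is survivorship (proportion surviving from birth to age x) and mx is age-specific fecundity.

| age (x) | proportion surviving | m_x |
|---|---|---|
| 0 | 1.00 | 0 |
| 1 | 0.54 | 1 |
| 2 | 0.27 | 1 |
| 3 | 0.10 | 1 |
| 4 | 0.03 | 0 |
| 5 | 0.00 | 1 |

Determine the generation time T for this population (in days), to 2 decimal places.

1.52

lx·mx: 0, 0.54, 0.27, 0.1, 0, 0 → R0 = 0.91
x·lx·mx: 0, 0.54, 0.54, 0.3, 0, 0 → Σ = 1.38
T = 1.38 / 0.91 = 1.516484… → 1.52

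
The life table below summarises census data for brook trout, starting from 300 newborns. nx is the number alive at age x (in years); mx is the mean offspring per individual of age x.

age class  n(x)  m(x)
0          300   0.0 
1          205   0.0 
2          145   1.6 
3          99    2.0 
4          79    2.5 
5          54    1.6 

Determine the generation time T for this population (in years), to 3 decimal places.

3.194

lx = nx/n0 = nx/300: 1, 0.68333…, 0.48333…, 0.33, 0.26333…, 0.18
lx·mx: 0, 0, 0.773333…, 0.66, 0.658333…, 0.288 → R0 = 2.379667…
x·lx·mx: 0, 0, 1.546667…, 1.98, 2.633333…, 1.44 → Σ = 7.6…
T = 7.6… / 2.379667… = 3.193725… → 3.194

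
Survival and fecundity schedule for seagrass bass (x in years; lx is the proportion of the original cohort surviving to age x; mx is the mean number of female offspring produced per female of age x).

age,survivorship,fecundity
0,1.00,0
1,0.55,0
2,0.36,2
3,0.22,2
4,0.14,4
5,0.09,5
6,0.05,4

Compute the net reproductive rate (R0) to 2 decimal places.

lx·mx by age: 0, 0, 0.72, 0.44, 0.56, 0.45, 0.2
R0 = Σ lx·mx = 2.37 → 2.37

2.37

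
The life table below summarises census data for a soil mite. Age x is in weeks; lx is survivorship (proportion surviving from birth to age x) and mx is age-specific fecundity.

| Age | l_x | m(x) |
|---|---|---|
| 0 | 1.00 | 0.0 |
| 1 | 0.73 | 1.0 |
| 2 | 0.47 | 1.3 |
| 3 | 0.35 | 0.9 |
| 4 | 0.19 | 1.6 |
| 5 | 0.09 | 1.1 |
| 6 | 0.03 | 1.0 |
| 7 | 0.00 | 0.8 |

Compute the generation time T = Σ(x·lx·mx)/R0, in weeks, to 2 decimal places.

lx·mx: 0, 0.73, 0.611, 0.315, 0.304, 0.099, 0.03, 0 → R0 = 2.089
x·lx·mx: 0, 0.73, 1.222, 0.945, 1.216, 0.495, 0.18, 0 → Σ = 4.788
T = 4.788 / 2.089 = 2.292006… → 2.29

2.29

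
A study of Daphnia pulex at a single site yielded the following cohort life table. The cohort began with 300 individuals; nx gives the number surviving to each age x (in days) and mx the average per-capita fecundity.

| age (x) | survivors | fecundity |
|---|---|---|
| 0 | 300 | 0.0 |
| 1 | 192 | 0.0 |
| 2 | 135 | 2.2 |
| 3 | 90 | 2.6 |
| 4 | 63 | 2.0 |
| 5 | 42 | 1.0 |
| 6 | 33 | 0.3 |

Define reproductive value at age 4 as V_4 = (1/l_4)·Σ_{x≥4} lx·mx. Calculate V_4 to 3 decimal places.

lx = nx/n0 = nx/300: 1, 0.64, 0.45, 0.3, 0.21, 0.14, 0.11
lx·mx for x ≥ 4: 0.42, 0.14, 0.033 → sum = 0.593
V_4 = 0.593 / l_4 = 0.593 / 0.21 = 2.82381… → 2.824

2.824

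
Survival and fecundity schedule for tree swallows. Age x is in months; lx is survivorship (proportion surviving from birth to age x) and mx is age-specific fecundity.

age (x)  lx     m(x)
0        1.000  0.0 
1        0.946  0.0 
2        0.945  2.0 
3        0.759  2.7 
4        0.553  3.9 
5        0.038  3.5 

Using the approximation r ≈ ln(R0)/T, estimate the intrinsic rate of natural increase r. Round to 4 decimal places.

R0 = Σ lx·mx = 0 + 0 + 1.89 + 2.0493 + 2.1567 + 0.133 = 6.229
Σ x·lx·mx = 19.2197; T = 19.2197/6.229 = 3.08552…
r ≈ ln(R0)/T = ln(6.229)/3.08552… = 0.592839… → 0.5928

0.5928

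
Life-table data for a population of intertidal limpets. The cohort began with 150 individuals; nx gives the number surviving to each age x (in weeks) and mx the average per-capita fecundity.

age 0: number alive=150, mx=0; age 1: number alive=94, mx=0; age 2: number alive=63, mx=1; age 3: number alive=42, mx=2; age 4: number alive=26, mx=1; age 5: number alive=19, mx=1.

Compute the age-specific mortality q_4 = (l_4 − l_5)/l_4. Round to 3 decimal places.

0.269

lx = nx/n0 = nx/150: 1, 0.62667…, 0.42, 0.28, 0.17333…, 0.12667…
q_4 = (l_4 − l_5) / l_4 = (0.173333… − 0.126667…) / 0.173333…
     = 0.046667… / 0.173333… = 0.269231… → 0.269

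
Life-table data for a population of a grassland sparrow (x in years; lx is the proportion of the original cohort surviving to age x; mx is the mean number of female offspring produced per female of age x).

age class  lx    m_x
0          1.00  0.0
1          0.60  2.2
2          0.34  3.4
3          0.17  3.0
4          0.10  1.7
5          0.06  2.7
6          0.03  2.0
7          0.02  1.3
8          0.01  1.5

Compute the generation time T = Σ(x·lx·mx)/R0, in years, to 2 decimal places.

2.14

lx·mx: 0, 1.32, 1.156, 0.51, 0.17, 0.162, 0.06, 0.026, 0.015 → R0 = 3.419
x·lx·mx: 0, 1.32, 2.312, 1.53, 0.68, 0.81, 0.36, 0.182, 0.12 → Σ = 7.314
T = 7.314 / 3.419 = 2.139222… → 2.14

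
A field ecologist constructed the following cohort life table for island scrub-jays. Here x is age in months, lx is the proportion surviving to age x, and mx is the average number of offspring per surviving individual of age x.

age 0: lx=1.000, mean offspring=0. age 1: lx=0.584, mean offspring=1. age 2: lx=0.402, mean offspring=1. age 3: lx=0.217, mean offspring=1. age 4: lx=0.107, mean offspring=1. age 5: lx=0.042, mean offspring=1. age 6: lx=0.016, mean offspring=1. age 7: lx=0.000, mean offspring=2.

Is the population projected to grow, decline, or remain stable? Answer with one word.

growing

R0 = Σ lx·mx = 0 + 0.584 + 0.402 + 0.217 + 0.107 + 0.042 + 0.016 + 0 = 1.368
R0 > 1, so the population is growing.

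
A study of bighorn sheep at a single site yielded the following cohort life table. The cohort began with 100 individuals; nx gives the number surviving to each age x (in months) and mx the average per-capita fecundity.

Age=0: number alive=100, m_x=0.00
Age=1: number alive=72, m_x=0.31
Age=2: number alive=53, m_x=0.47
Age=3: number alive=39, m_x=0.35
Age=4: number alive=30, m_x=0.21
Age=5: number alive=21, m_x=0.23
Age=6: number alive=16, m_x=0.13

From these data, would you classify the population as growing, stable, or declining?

lx = nx/n0 = nx/100: 1, 0.72, 0.53, 0.39, 0.3, 0.21, 0.16
R0 = Σ lx·mx = 0 + 0.2232 + 0.2491 + 0.1365 + 0.063 + 0.0483 + 0.0208 = 0.7409
R0 < 1, so the population is declining.

declining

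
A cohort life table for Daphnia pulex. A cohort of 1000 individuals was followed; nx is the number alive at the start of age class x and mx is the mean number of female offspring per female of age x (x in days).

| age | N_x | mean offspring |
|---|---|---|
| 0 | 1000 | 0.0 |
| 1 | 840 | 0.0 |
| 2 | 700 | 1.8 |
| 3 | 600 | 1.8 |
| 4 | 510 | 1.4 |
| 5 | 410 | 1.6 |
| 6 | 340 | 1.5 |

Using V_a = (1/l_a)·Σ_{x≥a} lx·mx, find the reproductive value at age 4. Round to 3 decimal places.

3.686

lx = nx/n0 = nx/1000: 1, 0.84, 0.7, 0.6, 0.51, 0.41, 0.34
lx·mx for x ≥ 4: 0.714, 0.656, 0.51 → sum = 1.88
V_4 = 1.88 / l_4 = 1.88 / 0.51 = 3.686275… → 3.686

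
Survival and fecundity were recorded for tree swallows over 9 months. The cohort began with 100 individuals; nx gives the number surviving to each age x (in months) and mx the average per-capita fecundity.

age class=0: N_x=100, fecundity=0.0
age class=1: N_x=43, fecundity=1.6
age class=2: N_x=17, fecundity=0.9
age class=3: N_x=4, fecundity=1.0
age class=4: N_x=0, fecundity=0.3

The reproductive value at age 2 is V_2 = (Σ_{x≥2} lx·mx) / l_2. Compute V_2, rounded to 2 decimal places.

1.14

lx = nx/n0 = nx/100: 1, 0.43, 0.17, 0.04, 0
lx·mx for x ≥ 2: 0.153, 0.04, 0 → sum = 0.193
V_2 = 0.193 / l_2 = 0.193 / 0.17 = 1.135294… → 1.14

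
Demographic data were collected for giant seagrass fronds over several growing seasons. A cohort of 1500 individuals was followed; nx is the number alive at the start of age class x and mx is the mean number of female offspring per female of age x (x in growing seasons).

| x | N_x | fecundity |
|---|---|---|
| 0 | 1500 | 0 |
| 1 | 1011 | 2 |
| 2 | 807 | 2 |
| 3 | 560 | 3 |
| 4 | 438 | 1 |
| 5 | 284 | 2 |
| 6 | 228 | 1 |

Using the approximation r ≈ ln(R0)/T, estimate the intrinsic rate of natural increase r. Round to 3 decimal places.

0.594

lx = nx/n0 = nx/1500: 1, 0.674, 0.538, 0.37333…, 0.292, 0.18933…, 0.152
R0 = Σ lx·mx = 0 + 1.348 + 1.076 + 1.12… + 0.292 + 0.37867… + 0.152 = 4.366667…
Σ x·lx·mx = 10.833333…; T = 10.833333…/4.366667… = 2.48092…
r ≈ ln(R0)/T = ln(4.366667…)/2.48092… = 0.59414… → 0.594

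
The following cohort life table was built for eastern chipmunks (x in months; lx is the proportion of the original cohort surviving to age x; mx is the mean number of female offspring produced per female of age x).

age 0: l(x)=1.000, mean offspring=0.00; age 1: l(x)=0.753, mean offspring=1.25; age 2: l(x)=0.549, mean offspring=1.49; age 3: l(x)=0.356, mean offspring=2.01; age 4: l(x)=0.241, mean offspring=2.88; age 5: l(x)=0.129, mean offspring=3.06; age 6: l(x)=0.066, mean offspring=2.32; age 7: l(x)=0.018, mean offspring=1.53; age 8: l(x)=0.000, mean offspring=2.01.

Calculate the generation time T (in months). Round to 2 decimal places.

2.83

lx·mx: 0, 0.94125, 0.81801, 0.71556, 0.69408, 0.39474, 0.15312, 0.02754, 0 → R0 = 3.7443
x·lx·mx: 0, 0.94125, 1.63602, 2.14668, 2.77632, 1.9737, 0.91872, 0.19278, 0 → Σ = 10.58547
T = 10.58547 / 3.7443 = 2.827089… → 2.83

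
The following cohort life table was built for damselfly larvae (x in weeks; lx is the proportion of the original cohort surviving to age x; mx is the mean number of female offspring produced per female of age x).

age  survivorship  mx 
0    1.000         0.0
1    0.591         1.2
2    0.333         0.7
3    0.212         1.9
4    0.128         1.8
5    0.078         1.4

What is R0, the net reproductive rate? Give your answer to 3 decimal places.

lx·mx by age: 0, 0.7092, 0.2331, 0.4028, 0.2304, 0.1092
R0 = Σ lx·mx = 1.6847 → 1.685

1.685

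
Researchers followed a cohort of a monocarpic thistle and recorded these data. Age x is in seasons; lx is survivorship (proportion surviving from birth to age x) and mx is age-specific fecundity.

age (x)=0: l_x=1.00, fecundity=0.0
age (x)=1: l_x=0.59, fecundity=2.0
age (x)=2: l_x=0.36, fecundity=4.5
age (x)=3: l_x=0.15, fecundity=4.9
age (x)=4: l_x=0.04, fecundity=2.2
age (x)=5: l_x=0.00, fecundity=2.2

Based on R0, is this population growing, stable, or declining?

growing

R0 = Σ lx·mx = 0 + 1.18 + 1.62 + 0.735 + 0.088 + 0 = 3.623
R0 > 1, so the population is growing.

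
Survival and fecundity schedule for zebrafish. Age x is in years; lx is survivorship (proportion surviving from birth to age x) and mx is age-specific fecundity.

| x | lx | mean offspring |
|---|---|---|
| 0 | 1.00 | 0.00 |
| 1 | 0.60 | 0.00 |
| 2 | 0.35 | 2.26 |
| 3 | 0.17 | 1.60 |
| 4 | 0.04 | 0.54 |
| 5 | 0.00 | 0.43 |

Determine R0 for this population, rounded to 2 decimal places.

1.08

lx·mx by age: 0, 0, 0.791, 0.272, 0.0216, 0
R0 = Σ lx·mx = 1.0846 → 1.08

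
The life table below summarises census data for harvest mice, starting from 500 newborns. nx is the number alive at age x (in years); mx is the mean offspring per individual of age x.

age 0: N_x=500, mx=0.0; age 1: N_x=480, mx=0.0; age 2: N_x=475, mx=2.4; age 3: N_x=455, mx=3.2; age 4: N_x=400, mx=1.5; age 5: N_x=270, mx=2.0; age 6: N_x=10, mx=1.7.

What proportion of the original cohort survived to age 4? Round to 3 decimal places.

0.800

l_4 = n_4/n_0 = 400/500 = 0.8 → 0.800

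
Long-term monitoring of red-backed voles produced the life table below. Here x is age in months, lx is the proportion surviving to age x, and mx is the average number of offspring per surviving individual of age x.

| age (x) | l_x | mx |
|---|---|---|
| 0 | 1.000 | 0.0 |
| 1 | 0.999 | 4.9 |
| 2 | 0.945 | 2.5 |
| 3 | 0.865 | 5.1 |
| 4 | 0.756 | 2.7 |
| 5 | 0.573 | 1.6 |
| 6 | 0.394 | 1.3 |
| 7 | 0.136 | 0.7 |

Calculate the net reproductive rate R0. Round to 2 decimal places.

15.23

lx·mx by age: 0, 4.8951, 2.3625, 4.4115, 2.0412, 0.9168, 0.5122, 0.0952
R0 = Σ lx·mx = 15.2345 → 15.23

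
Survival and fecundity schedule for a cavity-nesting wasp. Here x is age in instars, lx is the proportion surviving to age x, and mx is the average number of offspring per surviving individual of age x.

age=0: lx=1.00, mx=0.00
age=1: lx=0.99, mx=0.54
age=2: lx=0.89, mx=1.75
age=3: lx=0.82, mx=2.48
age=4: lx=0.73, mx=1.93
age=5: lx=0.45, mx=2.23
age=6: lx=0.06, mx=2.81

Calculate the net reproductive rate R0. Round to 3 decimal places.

6.707

lx·mx by age: 0, 0.5346, 1.5575, 2.0336, 1.4089, 1.0035, 0.1686
R0 = Σ lx·mx = 6.7067 → 6.707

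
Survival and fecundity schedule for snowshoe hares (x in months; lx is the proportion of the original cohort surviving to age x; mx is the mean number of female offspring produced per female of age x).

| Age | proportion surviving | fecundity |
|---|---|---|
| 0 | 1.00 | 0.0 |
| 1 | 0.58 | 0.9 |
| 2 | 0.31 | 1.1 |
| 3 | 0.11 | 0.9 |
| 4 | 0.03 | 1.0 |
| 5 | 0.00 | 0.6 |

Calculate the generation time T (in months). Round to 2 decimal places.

lx·mx: 0, 0.522, 0.341, 0.099, 0.03, 0 → R0 = 0.992
x·lx·mx: 0, 0.522, 0.682, 0.297, 0.12, 0 → Σ = 1.621
T = 1.621 / 0.992 = 1.634073… → 1.63

1.63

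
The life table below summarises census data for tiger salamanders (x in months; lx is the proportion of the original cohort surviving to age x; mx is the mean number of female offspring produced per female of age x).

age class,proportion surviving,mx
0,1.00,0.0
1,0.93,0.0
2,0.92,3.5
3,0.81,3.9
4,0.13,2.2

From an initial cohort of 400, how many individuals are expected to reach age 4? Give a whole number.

52

Expected survivors = N0 · l_4 = 400 × 0.13 = 52 → 52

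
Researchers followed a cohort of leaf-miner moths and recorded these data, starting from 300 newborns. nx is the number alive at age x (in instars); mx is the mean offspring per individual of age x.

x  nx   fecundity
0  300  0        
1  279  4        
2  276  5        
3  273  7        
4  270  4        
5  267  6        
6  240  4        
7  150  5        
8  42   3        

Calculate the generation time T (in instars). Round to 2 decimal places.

lx = nx/n0 = nx/300: 1, 0.93, 0.92, 0.91, 0.9, 0.89, 0.8, 0.5, 0.14
lx·mx: 0, 3.72, 4.6, 6.37, 3.6, 5.34, 3.2, 2.5, 0.42 → R0 = 29.75
x·lx·mx: 0, 3.72, 9.2, 19.11, 14.4, 26.7, 19.2, 17.5, 3.36 → Σ = 113.19
T = 113.19 / 29.75 = 3.804706… → 3.80

3.80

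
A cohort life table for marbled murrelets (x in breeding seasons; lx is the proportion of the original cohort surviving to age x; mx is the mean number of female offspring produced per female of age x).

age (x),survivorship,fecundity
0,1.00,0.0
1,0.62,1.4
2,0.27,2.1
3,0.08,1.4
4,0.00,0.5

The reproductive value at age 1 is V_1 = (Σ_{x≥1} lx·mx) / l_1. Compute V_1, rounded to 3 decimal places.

2.495

lx·mx for x ≥ 1: 0.868, 0.567, 0.112, 0 → sum = 1.547
V_1 = 1.547 / l_1 = 1.547 / 0.62 = 2.495161… → 2.495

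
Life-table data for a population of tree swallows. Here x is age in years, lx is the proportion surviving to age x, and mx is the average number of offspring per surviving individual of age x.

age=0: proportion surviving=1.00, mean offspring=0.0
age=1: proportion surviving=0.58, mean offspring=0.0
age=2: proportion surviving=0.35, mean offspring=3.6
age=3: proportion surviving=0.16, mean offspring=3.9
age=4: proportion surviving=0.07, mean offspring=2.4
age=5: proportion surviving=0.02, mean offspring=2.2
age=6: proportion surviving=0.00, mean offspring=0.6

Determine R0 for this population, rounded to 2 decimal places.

2.10

lx·mx by age: 0, 0, 1.26, 0.624, 0.168, 0.044, 0
R0 = Σ lx·mx = 2.096 → 2.10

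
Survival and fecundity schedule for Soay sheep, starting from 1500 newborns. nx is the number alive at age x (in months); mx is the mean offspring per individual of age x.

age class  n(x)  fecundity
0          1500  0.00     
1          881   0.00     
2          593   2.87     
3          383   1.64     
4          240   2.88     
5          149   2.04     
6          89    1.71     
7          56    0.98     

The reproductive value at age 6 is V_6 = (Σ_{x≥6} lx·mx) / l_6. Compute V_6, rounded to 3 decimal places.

lx = nx/n0 = nx/1500: 1, 0.58733…, 0.39533…, 0.25533…, 0.16, 0.09933…, 0.05933…, 0.03733…
lx·mx for x ≥ 6: 0.10146…, 0.036587… → sum = 0.138047…
V_6 = 0.138047… / l_6 = 0.138047… / 0.059333… = 2.326629… → 2.327

2.327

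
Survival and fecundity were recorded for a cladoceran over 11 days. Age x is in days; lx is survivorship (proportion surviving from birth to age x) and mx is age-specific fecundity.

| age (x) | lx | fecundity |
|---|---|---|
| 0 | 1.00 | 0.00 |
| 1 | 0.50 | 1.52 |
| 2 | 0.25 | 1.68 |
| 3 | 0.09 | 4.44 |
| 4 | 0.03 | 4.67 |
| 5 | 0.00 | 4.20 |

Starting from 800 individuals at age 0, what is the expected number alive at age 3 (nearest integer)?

72

Expected survivors = N0 · l_3 = 800 × 0.09 = 72 → 72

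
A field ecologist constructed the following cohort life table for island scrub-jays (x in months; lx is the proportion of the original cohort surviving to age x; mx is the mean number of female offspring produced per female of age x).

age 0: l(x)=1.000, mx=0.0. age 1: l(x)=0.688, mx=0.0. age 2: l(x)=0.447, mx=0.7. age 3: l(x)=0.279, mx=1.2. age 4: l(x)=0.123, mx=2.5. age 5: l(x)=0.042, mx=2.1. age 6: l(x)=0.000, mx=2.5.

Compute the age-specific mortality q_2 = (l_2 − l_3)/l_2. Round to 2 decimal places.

q_2 = (l_2 − l_3) / l_2 = (0.447 − 0.279) / 0.447
     = 0.168 / 0.447 = 0.375839… → 0.38

0.38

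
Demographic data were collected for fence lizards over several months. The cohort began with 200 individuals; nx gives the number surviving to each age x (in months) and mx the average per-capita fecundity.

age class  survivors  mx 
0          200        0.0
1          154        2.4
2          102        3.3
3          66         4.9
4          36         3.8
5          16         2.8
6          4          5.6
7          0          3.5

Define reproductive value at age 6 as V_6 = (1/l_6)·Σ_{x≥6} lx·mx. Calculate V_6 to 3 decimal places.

lx = nx/n0 = nx/200: 1, 0.77, 0.51, 0.33, 0.18, 0.08, 0.02, 0
lx·mx for x ≥ 6: 0.112, 0 → sum = 0.112
V_6 = 0.112 / l_6 = 0.112 / 0.02 = 5.6 → 5.600

5.600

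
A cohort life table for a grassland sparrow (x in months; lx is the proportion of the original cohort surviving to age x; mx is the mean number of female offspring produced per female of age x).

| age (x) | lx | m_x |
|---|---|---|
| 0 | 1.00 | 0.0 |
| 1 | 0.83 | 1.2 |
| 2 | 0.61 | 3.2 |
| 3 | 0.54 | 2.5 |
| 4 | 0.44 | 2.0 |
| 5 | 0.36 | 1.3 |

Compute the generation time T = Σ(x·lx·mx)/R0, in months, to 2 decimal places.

lx·mx: 0, 0.996, 1.952, 1.35, 0.88, 0.468 → R0 = 5.646
x·lx·mx: 0, 0.996, 3.904, 4.05, 3.52, 2.34 → Σ = 14.81
T = 14.81 / 5.646 = 2.623096… → 2.62

2.62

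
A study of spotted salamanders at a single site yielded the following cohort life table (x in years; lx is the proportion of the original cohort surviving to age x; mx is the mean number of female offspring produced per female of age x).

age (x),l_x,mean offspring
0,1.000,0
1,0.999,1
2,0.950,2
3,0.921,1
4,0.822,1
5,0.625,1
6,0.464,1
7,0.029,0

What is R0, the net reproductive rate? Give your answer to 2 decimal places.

lx·mx by age: 0, 0.999, 1.9, 0.921, 0.822, 0.625, 0.464, 0
R0 = Σ lx·mx = 5.731 → 5.73

5.73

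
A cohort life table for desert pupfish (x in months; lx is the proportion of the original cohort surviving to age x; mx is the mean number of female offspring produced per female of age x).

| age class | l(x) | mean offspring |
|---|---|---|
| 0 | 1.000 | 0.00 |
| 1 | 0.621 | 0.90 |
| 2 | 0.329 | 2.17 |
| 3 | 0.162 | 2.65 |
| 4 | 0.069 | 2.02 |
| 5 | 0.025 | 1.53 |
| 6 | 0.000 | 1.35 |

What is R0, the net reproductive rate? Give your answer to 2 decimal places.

lx·mx by age: 0, 0.5589, 0.71393, 0.4293, 0.13938, 0.03825, 0
R0 = Σ lx·mx = 1.87976 → 1.88

1.88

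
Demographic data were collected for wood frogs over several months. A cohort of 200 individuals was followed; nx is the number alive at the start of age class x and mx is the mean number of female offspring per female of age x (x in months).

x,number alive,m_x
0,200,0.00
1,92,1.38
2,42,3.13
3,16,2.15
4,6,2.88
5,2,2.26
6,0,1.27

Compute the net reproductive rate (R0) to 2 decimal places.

lx = nx/n0 = nx/200: 1, 0.46, 0.21, 0.08, 0.03, 0.01, 0
lx·mx by age: 0, 0.6348, 0.6573, 0.172, 0.0864, 0.0226, 0
R0 = Σ lx·mx = 1.5731 → 1.57

1.57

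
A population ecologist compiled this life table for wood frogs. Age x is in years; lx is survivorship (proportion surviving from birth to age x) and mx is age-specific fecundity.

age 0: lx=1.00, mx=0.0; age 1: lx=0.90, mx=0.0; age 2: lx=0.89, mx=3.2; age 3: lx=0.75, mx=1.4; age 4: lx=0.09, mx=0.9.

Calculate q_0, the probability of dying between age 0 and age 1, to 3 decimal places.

0.100

q_0 = (l_0 − l_1) / l_0 = (1 − 0.9) / 1
     = 0.1 / 1 = 0.1 → 0.100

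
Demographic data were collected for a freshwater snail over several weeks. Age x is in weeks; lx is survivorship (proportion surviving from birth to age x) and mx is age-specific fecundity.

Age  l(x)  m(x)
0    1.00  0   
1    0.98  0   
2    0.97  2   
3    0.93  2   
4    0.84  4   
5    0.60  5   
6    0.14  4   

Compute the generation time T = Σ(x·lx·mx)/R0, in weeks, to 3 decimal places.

lx·mx: 0, 0, 1.94, 1.86, 3.36, 3, 0.56 → R0 = 10.72
x·lx·mx: 0, 0, 3.88, 5.58, 13.44, 15, 3.36 → Σ = 41.26
T = 41.26 / 10.72 = 3.848881… → 3.849

3.849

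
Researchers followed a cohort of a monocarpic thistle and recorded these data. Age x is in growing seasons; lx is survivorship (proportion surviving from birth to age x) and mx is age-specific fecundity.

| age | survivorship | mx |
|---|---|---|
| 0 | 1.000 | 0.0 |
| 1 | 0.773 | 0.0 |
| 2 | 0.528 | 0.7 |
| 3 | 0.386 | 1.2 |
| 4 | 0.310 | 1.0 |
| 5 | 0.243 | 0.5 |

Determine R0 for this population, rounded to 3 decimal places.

lx·mx by age: 0, 0, 0.3696, 0.4632, 0.31, 0.1215
R0 = Σ lx·mx = 1.2643 → 1.264

1.264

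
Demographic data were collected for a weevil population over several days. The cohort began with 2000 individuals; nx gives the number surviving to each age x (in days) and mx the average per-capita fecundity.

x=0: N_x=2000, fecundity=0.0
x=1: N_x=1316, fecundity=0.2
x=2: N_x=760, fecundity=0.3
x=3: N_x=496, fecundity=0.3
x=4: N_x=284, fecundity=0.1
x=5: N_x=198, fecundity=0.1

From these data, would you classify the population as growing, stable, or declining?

lx = nx/n0 = nx/2000: 1, 0.658, 0.38, 0.248, 0.142, 0.099
R0 = Σ lx·mx = 0 + 0.1316 + 0.114 + 0.0744 + 0.0142 + 0.0099 = 0.3441
R0 < 1, so the population is declining.

declining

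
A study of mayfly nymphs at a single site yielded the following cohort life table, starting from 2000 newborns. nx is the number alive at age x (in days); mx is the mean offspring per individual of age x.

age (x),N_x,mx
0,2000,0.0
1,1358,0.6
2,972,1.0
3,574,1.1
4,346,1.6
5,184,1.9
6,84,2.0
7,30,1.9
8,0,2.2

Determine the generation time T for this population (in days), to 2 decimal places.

2.83

lx = nx/n0 = nx/2000: 1, 0.679, 0.486, 0.287, 0.173, 0.092, 0.042, 0.015, 0
lx·mx: 0, 0.4074, 0.486, 0.3157, 0.2768, 0.1748, 0.084, 0.0285, 0 → R0 = 1.7732
x·lx·mx: 0, 0.4074, 0.972, 0.9471, 1.1072, 0.874, 0.504, 0.1995, 0 → Σ = 5.0112
T = 5.0112 / 1.7732 = 2.826077… → 2.83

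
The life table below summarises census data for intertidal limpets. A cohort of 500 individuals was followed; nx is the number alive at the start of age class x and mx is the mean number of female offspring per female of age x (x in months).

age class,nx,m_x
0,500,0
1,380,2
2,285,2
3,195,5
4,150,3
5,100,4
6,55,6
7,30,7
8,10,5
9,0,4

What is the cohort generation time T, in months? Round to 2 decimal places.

3.33

lx = nx/n0 = nx/500: 1, 0.76, 0.57, 0.39, 0.3, 0.2, 0.11, 0.06, 0.02, 0
lx·mx: 0, 1.52, 1.14, 1.95, 0.9, 0.8, 0.66, 0.42, 0.1, 0 → R0 = 7.49
x·lx·mx: 0, 1.52, 2.28, 5.85, 3.6, 4, 3.96, 2.94, 0.8, 0 → Σ = 24.95
T = 24.95 / 7.49 = 3.331108… → 3.33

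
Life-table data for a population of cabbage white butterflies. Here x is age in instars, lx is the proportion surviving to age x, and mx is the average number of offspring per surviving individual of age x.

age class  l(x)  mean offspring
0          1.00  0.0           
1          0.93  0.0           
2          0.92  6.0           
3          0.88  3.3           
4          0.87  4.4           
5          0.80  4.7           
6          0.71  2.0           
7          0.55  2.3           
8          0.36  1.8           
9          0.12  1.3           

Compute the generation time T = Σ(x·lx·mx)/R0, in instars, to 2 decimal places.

lx·mx: 0, 0, 5.52, 2.904, 3.828, 3.76, 1.42, 1.265, 0.648, 0.156 → R0 = 19.501
x·lx·mx: 0, 0, 11.04, 8.712, 15.312, 18.8, 8.52, 8.855, 5.184, 1.404 → Σ = 77.827
T = 77.827 / 19.501 = 3.990924… → 3.99

3.99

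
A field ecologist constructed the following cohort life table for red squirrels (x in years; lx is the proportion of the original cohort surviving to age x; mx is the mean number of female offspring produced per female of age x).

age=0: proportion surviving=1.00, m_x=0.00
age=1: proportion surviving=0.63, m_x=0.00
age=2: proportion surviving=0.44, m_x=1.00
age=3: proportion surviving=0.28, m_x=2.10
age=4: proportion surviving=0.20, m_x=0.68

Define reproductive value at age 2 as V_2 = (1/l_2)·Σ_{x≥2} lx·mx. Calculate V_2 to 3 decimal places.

2.645

lx·mx for x ≥ 2: 0.44, 0.588, 0.136 → sum = 1.164
V_2 = 1.164 / l_2 = 1.164 / 0.44 = 2.645455… → 2.645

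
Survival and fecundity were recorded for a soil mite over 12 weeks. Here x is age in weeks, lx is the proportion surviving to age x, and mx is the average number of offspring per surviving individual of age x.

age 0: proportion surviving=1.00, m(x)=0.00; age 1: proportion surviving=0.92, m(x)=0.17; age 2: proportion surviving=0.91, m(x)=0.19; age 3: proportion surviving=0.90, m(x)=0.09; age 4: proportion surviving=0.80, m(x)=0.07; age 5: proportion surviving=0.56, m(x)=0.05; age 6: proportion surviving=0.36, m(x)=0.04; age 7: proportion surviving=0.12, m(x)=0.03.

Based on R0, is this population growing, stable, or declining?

declining

R0 = Σ lx·mx = 0 + 0.1564 + 0.1729 + 0.081 + 0.056 + 0.028 + 0.0144 + 0.0036 = 0.5123
R0 < 1, so the population is declining.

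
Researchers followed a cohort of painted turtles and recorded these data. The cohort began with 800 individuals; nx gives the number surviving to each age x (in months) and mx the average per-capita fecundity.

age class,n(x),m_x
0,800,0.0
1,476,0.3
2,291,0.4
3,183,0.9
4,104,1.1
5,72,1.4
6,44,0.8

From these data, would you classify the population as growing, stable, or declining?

declining

lx = nx/n0 = nx/800: 1, 0.595, 0.36375, 0.22875, 0.13, 0.09, 0.055
R0 = Σ lx·mx = 0 + 0.1785 + 0.1455 + 0.205875 + 0.143 + 0.126 + 0.044 = 0.842875
R0 < 1, so the population is declining.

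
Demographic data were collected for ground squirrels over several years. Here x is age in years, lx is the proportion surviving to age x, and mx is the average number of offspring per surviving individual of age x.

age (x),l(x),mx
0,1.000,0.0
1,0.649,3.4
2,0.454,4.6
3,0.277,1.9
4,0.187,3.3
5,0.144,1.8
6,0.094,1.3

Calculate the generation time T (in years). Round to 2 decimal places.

lx·mx: 0, 2.2066, 2.0884, 0.5263, 0.6171, 0.2592, 0.1222 → R0 = 5.8198
x·lx·mx: 0, 2.2066, 4.1768, 1.5789, 2.4684, 1.296, 0.7332 → Σ = 12.4599
T = 12.4599 / 5.8198 = 2.14095… → 2.14

2.14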